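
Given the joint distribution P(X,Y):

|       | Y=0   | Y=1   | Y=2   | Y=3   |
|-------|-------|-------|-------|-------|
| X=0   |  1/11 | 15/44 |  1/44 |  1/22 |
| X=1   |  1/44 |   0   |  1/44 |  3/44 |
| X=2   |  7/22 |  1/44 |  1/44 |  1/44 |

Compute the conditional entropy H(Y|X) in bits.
1.1942 bits

H(Y|X) = H(X,Y) - H(X)

H(X,Y) = -Σ_{x,y} P(x,y) log₂ P(x,y). Per-cell terms -P(x,y)·log₂P(x,y):
  X=0: 0.31449, 0.52928, 0.12408, 0.20270
  X=1: 0.12408, 0.00000, 0.12408, 0.26417
  X=2: 0.52566, 0.12408, 0.12408, 0.12408
  (cells with P = 0 contribute 0)
Sum of the 12 terms: H(X,Y) = 2.5808 bits

Marginal of X (row sums):
  P(X=0) = 1/11 + 15/44 + 1/44 + 1/22 = 1/2
  P(X=1) = 1/44 + 0 + 1/44 + 3/44 = 5/44
  P(X=2) = 7/22 + 1/44 + 1/44 + 1/44 = 17/44
H(X) = -[(1/2)·log₂(1/2) + (5/44)·log₂(5/44) + (17/44)·log₂(17/44)]
  = 0.50000 + 0.35653 + 0.53008 = 1.3866 bits

H(Y|X) = H(X,Y) - H(X) = 2.5808 - 1.3866 = 1.1942 bits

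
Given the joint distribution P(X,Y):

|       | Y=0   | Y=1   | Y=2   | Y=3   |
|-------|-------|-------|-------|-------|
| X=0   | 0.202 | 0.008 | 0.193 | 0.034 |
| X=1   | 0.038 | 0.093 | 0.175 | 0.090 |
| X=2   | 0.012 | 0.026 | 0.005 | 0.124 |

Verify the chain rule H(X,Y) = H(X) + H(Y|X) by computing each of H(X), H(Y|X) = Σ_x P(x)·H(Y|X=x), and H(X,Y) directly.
H(X) = 1.4823 bits, H(Y|X) = 1.5392 bits, H(X,Y) = 3.0216 bits

Marginal of X (row sums):
  P(X=0) = 0.202 + 0.008 + 0.193 + 0.034 = 0.437
  P(X=1) = 0.038 + 0.093 + 0.175 + 0.090 = 0.396
  P(X=2) = 0.012 + 0.026 + 0.005 + 0.124 = 0.167
H(X) = -[0.437·log₂(0.437) + 0.396·log₂(0.396) + 0.167·log₂(0.167)]
  = 0.521907 + 0.529225 + 0.431207 = 1.4823 bits

H(Y|X) = Σ_x P(x)·H(Y|X=x):
  X=0: P(X=0) = 0.437, P(Y|X=0) = (202/437, 8/437, 193/437, 34/437) → H(Y|X=0) = 1.427607
  X=1: P(X=1) = 0.396, P(Y|X=1) = (19/198, 31/132, 175/396, 5/22) → H(Y|X=1) = 1.821802
  X=2: P(X=2) = 0.167, P(Y|X=2) = (12/167, 26/167, 5/167, 124/167) → H(Y|X=2) = 1.161184
H(Y|X) = 0.437·1.427607 + 0.396·1.821802 + 0.167·1.161184 = 1.5392 bits

H(X,Y) = -Σ_{x,y} P(x,y) log₂ P(x,y). Per-cell terms -P(x,y)·log₂P(x,y):
  X=0: 0.466130, 0.055726, 0.458052, 0.165863
  X=1: 0.179279, 0.318676, 0.440050, 0.312654
  X=2: 0.076570, 0.136899, 0.038219, 0.373437
Sum of the 12 terms: H(X,Y) = 3.0216 bits

Chain rule check:
  H(X) + H(Y|X) = 1.4823 + 1.5392 = 3.0215 bits
  H(X,Y) = 3.0216 bits
✓ Chain rule verified (Δ = 0.0001 is 4-dp rounding noise: each of the three values was rounded independently).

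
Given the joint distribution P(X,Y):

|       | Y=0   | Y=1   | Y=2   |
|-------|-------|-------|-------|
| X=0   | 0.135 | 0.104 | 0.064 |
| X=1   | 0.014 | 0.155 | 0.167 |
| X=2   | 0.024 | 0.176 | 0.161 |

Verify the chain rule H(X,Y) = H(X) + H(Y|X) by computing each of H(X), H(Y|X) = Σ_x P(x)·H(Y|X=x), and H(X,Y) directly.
H(X) = 1.5813 bits, H(Y|X) = 1.3309 bits, H(X,Y) = 2.9122 bits

Marginal of X (row sums):
  P(X=0) = 0.135 + 0.104 + 0.064 = 0.303
  P(X=1) = 0.014 + 0.155 + 0.167 = 0.336
  P(X=2) = 0.024 + 0.176 + 0.161 = 0.361
H(X) = -[0.303·log₂(0.303) + 0.336·log₂(0.336) + 0.361·log₂(0.361)]
  = 0.52195 + 0.52868 + 0.53064 = 1.5813 bits

H(Y|X) = Σ_x P(x)·H(Y|X=x):
  X=0: P(X=0) = 0.303, P(Y|X=0) = (45/101, 104/303, 64/303) → H(Y|X=0) = 1.52299
  X=1: P(X=1) = 0.336, P(Y|X=1) = (1/24, 155/336, 167/336) → H(Y|X=1) = 1.20726
  X=2: P(X=2) = 0.361, P(Y|X=2) = (24/361, 176/361, 161/361) → H(Y|X=2) = 1.28484
H(Y|X) = 0.303·1.52299 + 0.336·1.20726 + 0.361·1.28484 = 1.3309 bits

H(X,Y) = -Σ_{x,y} P(x,y) log₂ P(x,y). Per-cell terms -P(x,y)·log₂P(x,y):
  X=0: 0.39001, 0.33960, 0.25381
  X=1: 0.08622, 0.41690, 0.43121
  X=2: 0.12914, 0.44112, 0.42421
Sum of the 9 terms: H(X,Y) = 2.9122 bits

Chain rule check:
  H(X) + H(Y|X) = 1.5813 + 1.3309 = 2.9122 bits
  H(X,Y) = 2.9122 bits
✓ Chain rule verified.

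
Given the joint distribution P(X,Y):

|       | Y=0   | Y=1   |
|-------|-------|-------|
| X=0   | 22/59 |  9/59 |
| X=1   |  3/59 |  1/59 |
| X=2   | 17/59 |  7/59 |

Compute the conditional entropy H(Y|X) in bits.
0.8659 bits

H(Y|X) = H(X,Y) - H(X)

H(X,Y) = -Σ_{x,y} P(x,y) log₂ P(x,y). Per-cell terms -P(x,y)·log₂P(x,y):
  X=0: 0.53069, 0.41380
  X=1: 0.21853, 0.09971
  X=2: 0.51726, 0.36486
Sum of the 6 terms: H(X,Y) = 2.14485 bits

Marginal of X (row sums):
  P(X=0) = 22/59 + 9/59 = 31/59
  P(X=1) = 3/59 + 1/59 = 4/59
  P(X=2) = 17/59 + 7/59 = 24/59
H(X) = -[(31/59)·log₂(31/59) + (4/59)·log₂(4/59) + (24/59)·log₂(24/59)]
  = 0.48783 + 0.26323 + 0.52787 = 1.27893 bits

H(Y|X) = H(X,Y) - H(X) = 2.14485 - 1.27893 = 0.8659 bits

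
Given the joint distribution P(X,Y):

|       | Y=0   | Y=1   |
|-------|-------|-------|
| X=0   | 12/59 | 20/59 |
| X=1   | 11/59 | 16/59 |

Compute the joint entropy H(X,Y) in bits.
1.9587 bits

H(X,Y) = -Σ_{x,y} P(x,y) log₂ P(x,y). Per-cell terms -P(x,y)·log₂P(x,y):
  X=0: 0.4673, 0.5291
  X=1: 0.4518, 0.5105
Sum of the 4 terms: H(X,Y) = 1.9587 bits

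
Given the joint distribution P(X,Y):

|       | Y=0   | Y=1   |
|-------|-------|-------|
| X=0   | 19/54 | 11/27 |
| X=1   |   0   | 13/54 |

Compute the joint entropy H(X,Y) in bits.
1.5526 bits

H(X,Y) = -Σ_{x,y} P(x,y) log₂ P(x,y). Per-cell terms -P(x,y)·log₂P(x,y):
  X=0: 0.5302, 0.5278
  X=1: 0.0000, 0.4946
  (cells with P = 0 contribute 0)
Sum of the 4 terms: H(X,Y) = 1.5526 bits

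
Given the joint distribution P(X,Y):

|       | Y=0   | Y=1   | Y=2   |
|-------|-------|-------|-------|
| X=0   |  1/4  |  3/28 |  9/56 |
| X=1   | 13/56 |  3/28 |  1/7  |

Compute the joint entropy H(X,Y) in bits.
2.5045 bits

H(X,Y) = -Σ_{x,y} P(x,y) log₂ P(x,y). Per-cell terms -P(x,y)·log₂P(x,y):
  X=0: 0.500000, 0.345256, 0.423873
  X=1: 0.489105, 0.345256, 0.401051
Sum of the 6 terms: H(X,Y) = 2.5045 bits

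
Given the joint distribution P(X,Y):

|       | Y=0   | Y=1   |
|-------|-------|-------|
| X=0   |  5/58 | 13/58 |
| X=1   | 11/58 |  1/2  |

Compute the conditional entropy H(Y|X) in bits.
0.8497 bits

H(Y|X) = H(X,Y) - H(X)

H(X,Y) = -Σ_{x,y} P(x,y) log₂ P(x,y). Per-cell terms -P(x,y)·log₂P(x,y):
  X=0: 0.3048, 0.4836
  X=1: 0.4549, 0.5000
Sum of the 4 terms: H(X,Y) = 1.7433 bits

Marginal of X (row sums):
  P(X=0) = 5/58 + 13/58 = 9/29
  P(X=1) = 11/58 + 1/2 = 20/29
H(X) = -[(9/29)·log₂(9/29) + (20/29)·log₂(20/29)]
  = 0.5239 + 0.3697 = 0.8936 bits

H(Y|X) = H(X,Y) - H(X) = 1.7433 - 0.8936 = 0.8497 bits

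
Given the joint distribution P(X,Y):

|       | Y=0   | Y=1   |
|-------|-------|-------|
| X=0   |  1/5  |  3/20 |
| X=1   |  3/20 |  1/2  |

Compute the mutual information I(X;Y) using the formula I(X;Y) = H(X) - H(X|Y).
0.0827 bits

I(X;Y) = H(X) - H(X|Y)

Marginal of X (row sums):
  P(X=0) = 1/5 + 3/20 = 7/20
  P(X=1) = 3/20 + 1/2 = 13/20
H(X) = -[(7/20)·log₂(7/20) + (13/20)·log₂(13/20)]
  = 0.5301 + 0.4040 = 0.9341 bits

Marginal of Y (column sums):
  P(Y=0) = 1/5 + 3/20 = 7/20
  P(Y=1) = 3/20 + 1/2 = 13/20
H(X|Y) = Σ_y P(y)·H(X|Y=y):
  Y=0: P(Y=0) = 7/20, P(X|Y=0) = (4/7, 3/7) → H(X|Y=0) = 0.9852
  Y=1: P(Y=1) = 13/20, P(X|Y=1) = (3/13, 10/13) → H(X|Y=1) = 0.7793
H(X|Y) = (7/20)·0.9852 + (13/20)·0.7793 = 0.8514 bits

I(X;Y) = H(X) - H(X|Y) = 0.9341 - 0.8514 = 0.0827 bits

Cross-check via I(X;Y) = H(X) + H(Y) - H(X,Y): computing H(Y) from the column sums and H(X,Y) from the 4 cells in the same way gives H(Y) = 0.9341 bits and H(X,Y) = 1.7855 bits, so
I(X;Y) = 0.9341 + 0.9341 - 1.7855 = 0.0827 bits ✓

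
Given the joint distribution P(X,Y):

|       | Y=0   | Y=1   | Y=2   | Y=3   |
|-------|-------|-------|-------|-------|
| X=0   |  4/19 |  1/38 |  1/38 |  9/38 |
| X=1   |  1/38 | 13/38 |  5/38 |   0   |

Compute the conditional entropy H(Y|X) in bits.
1.2941 bits

H(Y|X) = H(X,Y) - H(X)

H(X,Y) = -Σ_{x,y} P(x,y) log₂ P(x,y). Per-cell terms -P(x,y)·log₂P(x,y):
  X=0: 0.4732, 0.1381, 0.1381, 0.4922
  X=1: 0.1381, 0.5294, 0.3850, 0.0000
  (cells with P = 0 contribute 0)
Sum of the 8 terms: H(X,Y) = 2.2941 bits

Marginal of X (row sums):
  P(X=0) = 4/19 + 1/38 + 1/38 + 9/38 = 1/2
  P(X=1) = 1/38 + 13/38 + 5/38 + 0 = 1/2
H(X) = -[(1/2)·log₂(1/2) + (1/2)·log₂(1/2)]
  = 0.5000 + 0.5000 = 1.0000 bits

H(Y|X) = H(X,Y) - H(X) = 2.2941 - 1.0000 = 1.2941 bits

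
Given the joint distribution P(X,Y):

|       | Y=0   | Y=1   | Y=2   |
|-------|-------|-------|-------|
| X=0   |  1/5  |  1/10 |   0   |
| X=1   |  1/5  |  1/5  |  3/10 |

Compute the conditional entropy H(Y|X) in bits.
1.3651 bits

H(Y|X) = H(X,Y) - H(X)

H(X,Y) = -Σ_{x,y} P(x,y) log₂ P(x,y). Per-cell terms -P(x,y)·log₂P(x,y):
  X=0: 0.4643856, 0.3321928, 0.0000000
  X=1: 0.4643856, 0.4643856, 0.5210897
  (cells with P = 0 contribute 0)
Sum of the 6 terms: H(X,Y) = 2.246439 bits

Marginal of X (row sums):
  P(X=0) = 1/5 + 1/10 + 0 = 3/10
  P(X=1) = 1/5 + 1/5 + 3/10 = 7/10
H(X) = -[(3/10)·log₂(3/10) + (7/10)·log₂(7/10)]
  = 0.5210897 + 0.3602012 = 0.881291 bits

H(Y|X) = H(X,Y) - H(X) = 2.246439 - 0.881291 = 1.3651 bits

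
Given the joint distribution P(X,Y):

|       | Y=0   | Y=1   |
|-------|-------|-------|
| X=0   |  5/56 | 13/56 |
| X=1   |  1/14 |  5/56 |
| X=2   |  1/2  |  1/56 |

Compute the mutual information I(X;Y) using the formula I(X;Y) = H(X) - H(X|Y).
0.3788 bits

I(X;Y) = H(X) - H(X|Y)

Marginal of X (row sums):
  P(X=0) = 5/56 + 13/56 = 9/28
  P(X=1) = 1/14 + 5/56 = 9/56
  P(X=2) = 1/2 + 1/56 = 29/56
H(X) = -[(9/28)·log₂(9/28) + (9/56)·log₂(9/56) + (29/56)·log₂(29/56)]
  = 0.526317 + 0.423873 + 0.491640 = 1.44183 bits

Marginal of Y (column sums):
  P(Y=0) = 5/56 + 1/14 + 1/2 = 37/56
  P(Y=1) = 13/56 + 5/56 + 1/56 = 19/56
H(X|Y) = Σ_y P(y)·H(X|Y=y):
  Y=0: P(Y=0) = 37/56, P(X|Y=0) = (5/37, 4/37, 28/37) → H(X|Y=0) = 1.041465
  Y=1: P(Y=1) = 19/56, P(X|Y=1) = (13/19, 5/19, 1/19) → H(X|Y=1) = 1.105014
H(X|Y) = (37/56)·1.041465 + (19/56)·1.105014 = 1.06303 bits

I(X;Y) = H(X) - H(X|Y) = 1.44183 - 1.06303 = 0.3788 bits

Cross-check via I(X;Y) = H(X) + H(Y) - H(X,Y): computing H(Y) from the column sums and H(X,Y) from the 6 cells in the same way gives H(Y) = 0.92413 bits and H(X,Y) = 1.98716 bits, so
I(X;Y) = 1.44183 + 0.92413 - 1.98716 = 0.3788 bits ✓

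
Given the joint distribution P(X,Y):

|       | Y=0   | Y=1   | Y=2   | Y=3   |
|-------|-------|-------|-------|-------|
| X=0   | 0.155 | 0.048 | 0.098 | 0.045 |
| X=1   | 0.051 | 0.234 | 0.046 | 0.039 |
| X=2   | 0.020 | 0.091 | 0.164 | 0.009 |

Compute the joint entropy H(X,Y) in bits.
3.1695 bits

H(X,Y) = -Σ_{x,y} P(x,y) log₂ P(x,y). Per-cell terms -P(x,y)·log₂P(x,y):
  X=0: 0.416897, 0.210279, 0.328405, 0.201327
  X=1: 0.218961, 0.490328, 0.204342, 0.182535
  X=2: 0.112877, 0.314677, 0.427750, 0.061163
Sum of the 12 terms: H(X,Y) = 3.1695 bits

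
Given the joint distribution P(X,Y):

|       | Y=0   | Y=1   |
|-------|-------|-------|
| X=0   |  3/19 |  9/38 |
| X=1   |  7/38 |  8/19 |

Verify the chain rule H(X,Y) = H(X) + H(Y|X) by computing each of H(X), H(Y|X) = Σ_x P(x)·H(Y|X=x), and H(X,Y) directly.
H(X) = 0.9678 bits, H(Y|X) = 0.9199 bits, H(X,Y) = 1.8876 bits

Marginal of X (row sums):
  P(X=0) = 3/19 + 9/38 = 15/38
  P(X=1) = 7/38 + 8/19 = 23/38
H(X) = -[(15/38)·log₂(15/38) + (23/38)·log₂(23/38)]
  = 0.529357 + 0.438432 = 0.9678 bits

H(Y|X) = Σ_x P(x)·H(Y|X=x):
  X=0: P(X=0) = 15/38, P(Y|X=0) = (2/5, 3/5) → H(Y|X=0) = 0.970951
  X=1: P(X=1) = 23/38, P(Y|X=1) = (7/23, 16/23) → H(Y|X=1) = 0.886541
H(Y|X) = (15/38)·0.970951 + (23/38)·0.886541 = 0.9199 bits

H(X,Y) = -Σ_{x,y} P(x,y) log₂ P(x,y). Per-cell terms -P(x,y)·log₂P(x,y):
  X=0: 0.420468, 0.492158
  X=1: 0.449579, 0.525443
Sum of the 4 terms: H(X,Y) = 1.8876 bits

Chain rule check:
  H(X) + H(Y|X) = 0.9678 + 0.9199 = 1.8877 bits
  H(X,Y) = 1.8876 bits
✓ Chain rule verified (Δ = 0.0001 is 4-dp rounding noise: each of the three values was rounded independently).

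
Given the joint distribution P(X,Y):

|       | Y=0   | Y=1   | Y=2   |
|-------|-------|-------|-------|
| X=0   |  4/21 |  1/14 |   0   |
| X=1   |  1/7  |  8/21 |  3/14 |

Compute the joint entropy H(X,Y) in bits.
2.1353 bits

H(X,Y) = -Σ_{x,y} P(x,y) log₂ P(x,y). Per-cell terms -P(x,y)·log₂P(x,y):
  X=0: 0.45568, 0.27195, 0.00000
  X=1: 0.40105, 0.53041, 0.47623
  (cells with P = 0 contribute 0)
Sum of the 6 terms: H(X,Y) = 2.1353 bits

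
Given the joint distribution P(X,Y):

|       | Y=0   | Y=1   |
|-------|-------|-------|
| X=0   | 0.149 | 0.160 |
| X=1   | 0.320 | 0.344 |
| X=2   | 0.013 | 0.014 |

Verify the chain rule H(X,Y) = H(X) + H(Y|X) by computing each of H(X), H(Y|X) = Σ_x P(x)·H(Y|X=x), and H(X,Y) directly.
H(X) = 1.0565 bits, H(Y|X) = 0.9991 bits, H(X,Y) = 2.0556 bits

Marginal of X (row sums):
  P(X=0) = 0.149 + 0.160 = 0.309
  P(X=1) = 0.320 + 0.344 = 0.664
  P(X=2) = 0.013 + 0.014 = 0.027
H(X) = -[0.309·log₂(0.309) + 0.664·log₂(0.664) + 0.027·log₂(0.027)]
  = 0.52355 + 0.39225 + 0.14069 = 1.0565 bits

H(Y|X) = Σ_x P(x)·H(Y|X=x):
  X=0: P(X=0) = 0.309, P(Y|X=0) = (149/309, 160/309) → H(Y|X=0) = 0.99909
  X=1: P(X=1) = 0.664, P(Y|X=1) = (40/83, 43/83) → H(Y|X=1) = 0.99906
  X=2: P(X=2) = 0.027, P(Y|X=2) = (13/27, 14/27) → H(Y|X=2) = 0.99901
H(Y|X) = 0.309·0.99909 + 0.664·0.99906 + 0.027·0.99901 = 0.9991 bits

H(X,Y) = -Σ_{x,y} P(x,y) log₂ P(x,y). Per-cell terms -P(x,y)·log₂P(x,y):
  X=0: 0.40925, 0.42302
  X=1: 0.52603, 0.52959
  X=2: 0.08145, 0.08622
Sum of the 6 terms: H(X,Y) = 2.0556 bits

Chain rule check:
  H(X) + H(Y|X) = 1.0565 + 0.9991 = 2.0556 bits
  H(X,Y) = 2.0556 bits
✓ Chain rule verified.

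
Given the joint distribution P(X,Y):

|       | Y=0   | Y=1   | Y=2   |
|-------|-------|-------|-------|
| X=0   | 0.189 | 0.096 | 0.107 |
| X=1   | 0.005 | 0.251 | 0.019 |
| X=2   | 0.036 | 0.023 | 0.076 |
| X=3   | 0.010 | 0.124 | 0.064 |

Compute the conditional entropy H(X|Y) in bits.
1.5404 bits

H(X|Y) = H(X,Y) - H(Y)

H(X,Y) = -Σ_{x,y} P(x,y) log₂ P(x,y). Per-cell terms -P(x,y)·log₂P(x,y):
  X=0: 0.45427, 0.32456, 0.34500
  X=1: 0.03822, 0.50055, 0.10864
  X=2: 0.17265, 0.12517, 0.28256
  X=3: 0.06644, 0.37344, 0.25381
Sum of the 12 terms: H(X,Y) = 3.0453 bits

Marginal of Y (column sums):
  P(Y=0) = 0.189 + 0.005 + 0.036 + 0.010 = 0.240
  P(Y=1) = 0.096 + 0.251 + 0.023 + 0.124 = 0.494
  P(Y=2) = 0.107 + 0.019 + 0.076 + 0.064 = 0.266
H(Y) = -[0.240·log₂(0.240) + 0.494·log₂(0.494) + 0.266·log₂(0.266)]
  = 0.49413 + 0.50260 + 0.50819 = 1.5049 bits

H(X|Y) = H(X,Y) - H(Y) = 3.0453 - 1.5049 = 1.5404 bits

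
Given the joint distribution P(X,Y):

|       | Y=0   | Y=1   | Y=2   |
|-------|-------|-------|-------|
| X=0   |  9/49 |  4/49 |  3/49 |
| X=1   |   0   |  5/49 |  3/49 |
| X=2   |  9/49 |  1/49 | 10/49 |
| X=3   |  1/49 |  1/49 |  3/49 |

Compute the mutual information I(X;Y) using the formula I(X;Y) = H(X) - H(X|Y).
0.2806 bits

I(X;Y) = H(X) - H(X|Y)

Marginal of X (row sums):
  P(X=0) = 9/49 + 4/49 + 3/49 = 16/49
  P(X=1) = 0 + 5/49 + 3/49 = 8/49
  P(X=2) = 9/49 + 1/49 + 10/49 = 20/49
  P(X=3) = 1/49 + 1/49 + 3/49 = 5/49
H(X) = -[(16/49)·log₂(16/49) + (8/49)·log₂(8/49) + (20/49)·log₂(20/49) + (5/49)·log₂(5/49)]
  = 0.52725 + 0.42689 + 0.52767 + 0.33600 = 1.8178 bits

Marginal of Y (column sums):
  P(Y=0) = 9/49 + 0 + 9/49 + 1/49 = 19/49
  P(Y=1) = 4/49 + 5/49 + 1/49 + 1/49 = 11/49
  P(Y=2) = 3/49 + 3/49 + 10/49 + 3/49 = 19/49
H(X|Y) = Σ_y P(y)·H(X|Y=y):
  Y=0: P(Y=0) = 19/49, P(X|Y=0) = (9/19, 0, 9/19, 1/19) → H(X|Y=0) = 1.24484
  Y=1: P(Y=1) = 11/49, P(X|Y=1) = (4/11, 5/11, 1/11, 1/11) → H(X|Y=1) = 1.67674
  Y=2: P(Y=2) = 19/49, P(X|Y=2) = (3/19, 3/19, 10/19, 3/19) → H(X|Y=2) = 1.74877
H(X|Y) = (19/49)·1.24484 + (11/49)·1.67674 + (19/49)·1.74877 = 1.5372 bits

I(X;Y) = H(X) - H(X|Y) = 1.8178 - 1.5372 = 0.2806 bits

Cross-check via I(X;Y) = H(X) + H(Y) - H(X,Y): computing H(Y) from the column sums and H(X,Y) from the 12 cells in the same way gives H(Y) = 1.5438 bits and H(X,Y) = 3.0810 bits, so
I(X;Y) = 1.8178 + 1.5438 - 3.0810 = 0.2806 bits ✓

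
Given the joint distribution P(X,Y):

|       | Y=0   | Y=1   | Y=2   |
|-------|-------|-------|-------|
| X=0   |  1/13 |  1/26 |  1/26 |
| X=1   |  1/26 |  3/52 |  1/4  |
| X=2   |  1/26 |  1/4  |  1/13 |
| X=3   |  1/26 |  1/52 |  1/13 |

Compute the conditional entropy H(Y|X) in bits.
1.2395 bits

H(Y|X) = H(X,Y) - H(X)

H(X,Y) = -Σ_{x,y} P(x,y) log₂ P(x,y). Per-cell terms -P(x,y)·log₂P(x,y):
  X=0: 0.284649, 0.180786, 0.180786
  X=1: 0.180786, 0.237431, 0.500000
  X=2: 0.180786, 0.500000, 0.284649
  X=3: 0.180786, 0.109624, 0.284649
Sum of the 12 terms: H(X,Y) = 3.10493 bits

Marginal of X (row sums):
  P(X=0) = 1/13 + 1/26 + 1/26 = 2/13
  P(X=1) = 1/26 + 3/52 + 1/4 = 9/26
  P(X=2) = 1/26 + 1/4 + 1/13 = 19/52
  P(X=3) = 1/26 + 1/52 + 1/13 = 7/52
H(X) = -[(2/13)·log₂(2/13) + (9/26)·log₂(9/26) + (19/52)·log₂(19/52) + (7/52)·log₂(7/52)]
  = 0.415452 + 0.529794 + 0.530726 + 0.389454 = 1.86543 bits

H(Y|X) = H(X,Y) - H(X) = 3.10493 - 1.86543 = 1.2395 bits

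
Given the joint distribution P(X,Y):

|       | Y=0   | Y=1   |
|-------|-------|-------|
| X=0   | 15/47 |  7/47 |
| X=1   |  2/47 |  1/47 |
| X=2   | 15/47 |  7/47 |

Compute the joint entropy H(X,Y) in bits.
2.1820 bits

H(X,Y) = -Σ_{x,y} P(x,y) log₂ P(x,y). Per-cell terms -P(x,y)·log₂P(x,y):
  X=0: 0.52586, 0.40916
  X=1: 0.19381, 0.11818
  X=2: 0.52586, 0.40916
Sum of the 6 terms: H(X,Y) = 2.1820 bits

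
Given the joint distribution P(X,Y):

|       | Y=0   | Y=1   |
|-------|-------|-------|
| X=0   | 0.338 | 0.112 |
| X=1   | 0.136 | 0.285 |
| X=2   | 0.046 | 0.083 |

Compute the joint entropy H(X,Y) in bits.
2.2926 bits

H(X,Y) = -Σ_{x,y} P(x,y) log₂ P(x,y). Per-cell terms -P(x,y)·log₂P(x,y):
  X=0: 0.52894, 0.35374
  X=1: 0.39145, 0.51613
  X=2: 0.20434, 0.29803
Sum of the 6 terms: H(X,Y) = 2.2926 bits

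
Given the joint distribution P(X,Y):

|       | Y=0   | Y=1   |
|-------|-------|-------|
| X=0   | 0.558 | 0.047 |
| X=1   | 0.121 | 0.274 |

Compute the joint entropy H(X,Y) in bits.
1.5574 bits

H(X,Y) = -Σ_{x,y} P(x,y) log₂ P(x,y). Per-cell terms -P(x,y)·log₂P(x,y):
  X=0: 0.4696, 0.2073
  X=1: 0.3687, 0.5118
Sum of the 4 terms: H(X,Y) = 1.5574 bits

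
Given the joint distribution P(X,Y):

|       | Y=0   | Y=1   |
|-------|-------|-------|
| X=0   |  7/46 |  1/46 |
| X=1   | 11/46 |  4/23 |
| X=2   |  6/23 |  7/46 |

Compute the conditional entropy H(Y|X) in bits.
0.8923 bits

H(Y|X) = H(X,Y) - H(X)

H(X,Y) = -Σ_{x,y} P(x,y) log₂ P(x,y). Per-cell terms -P(x,y)·log₂P(x,y):
  X=0: 0.4133359, 0.1200774
  X=1: 0.4935964, 0.4388803
  X=2: 0.5057216, 0.4133359
Sum of the 6 terms: H(X,Y) = 2.3849475 bits

Marginal of X (row sums):
  P(X=0) = 7/46 + 1/46 = 4/23
  P(X=1) = 11/46 + 4/23 = 19/46
  P(X=2) = 6/23 + 7/46 = 19/46
H(X) = -[(4/23)·log₂(4/23) + (19/46)·log₂(19/46) + (19/46)·log₂(19/46)]
  = 0.4388803 + 0.5268925 + 0.5268925 = 1.4926653 bits

H(Y|X) = H(X,Y) - H(X) = 2.3849475 - 1.4926653 = 0.8923 bits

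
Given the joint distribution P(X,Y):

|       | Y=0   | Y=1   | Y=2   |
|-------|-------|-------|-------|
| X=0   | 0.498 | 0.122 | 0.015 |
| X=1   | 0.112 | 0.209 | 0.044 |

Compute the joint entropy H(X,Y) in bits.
1.9861 bits

H(X,Y) = -Σ_{x,y} P(x,y) log₂ P(x,y). Per-cell terms -P(x,y)·log₂P(x,y):
  X=0: 0.5009, 0.3703, 0.0909
  X=1: 0.3537, 0.4720, 0.1983
Sum of the 6 terms: H(X,Y) = 1.9861 bits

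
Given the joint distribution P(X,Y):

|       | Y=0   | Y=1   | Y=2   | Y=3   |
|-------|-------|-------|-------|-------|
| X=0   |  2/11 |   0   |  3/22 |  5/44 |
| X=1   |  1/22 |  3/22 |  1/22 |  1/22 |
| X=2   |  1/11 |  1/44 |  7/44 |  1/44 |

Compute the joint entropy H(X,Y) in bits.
3.1803 bits

H(X,Y) = -Σ_{x,y} P(x,y) log₂ P(x,y). Per-cell terms -P(x,y)·log₂P(x,y):
  X=0: 0.44717, 0.00000, 0.39197, 0.35653
  X=1: 0.20270, 0.39197, 0.20270, 0.20270
  X=2: 0.31449, 0.12408, 0.42192, 0.12408
  (cells with P = 0 contribute 0)
Sum of the 12 terms: H(X,Y) = 3.1803 bits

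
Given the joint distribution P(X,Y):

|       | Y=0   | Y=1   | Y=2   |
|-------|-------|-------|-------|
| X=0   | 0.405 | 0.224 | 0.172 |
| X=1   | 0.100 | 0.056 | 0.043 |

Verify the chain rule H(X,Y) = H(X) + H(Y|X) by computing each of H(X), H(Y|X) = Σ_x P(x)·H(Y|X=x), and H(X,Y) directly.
H(X) = 0.7199 bits, H(Y|X) = 1.4887 bits, H(X,Y) = 2.2087 bits

Marginal of X (row sums):
  P(X=0) = 0.405 + 0.224 + 0.172 = 0.801
  P(X=1) = 0.100 + 0.056 + 0.043 = 0.199
H(X) = -[0.801·log₂(0.801) + 0.199·log₂(0.199)]
  = 0.2564 + 0.4635 = 0.7199 bits

H(Y|X) = Σ_x P(x)·H(Y|X=x):
  X=0: P(X=0) = 0.801, P(Y|X=0) = (45/89, 224/801, 172/801) → H(Y|X=0) = 1.4881
  X=1: P(X=1) = 0.199, P(Y|X=1) = (100/199, 56/199, 43/199) → H(Y|X=1) = 1.4913
H(Y|X) = 0.801·1.4881 + 0.199·1.4913 = 1.4887 bits

H(X,Y) = -Σ_{x,y} P(x,y) log₂ P(x,y). Per-cell terms -P(x,y)·log₂P(x,y):
  X=0: 0.5281, 0.4835, 0.4368
  X=1: 0.3322, 0.2329, 0.1952
Sum of the 6 terms: H(X,Y) = 2.2087 bits

Chain rule check:
  H(X) + H(Y|X) = 0.7199 + 1.4887 = 2.2086 bits
  H(X,Y) = 2.2087 bits
✓ Chain rule verified (Δ = 0.0001 is 4-dp rounding noise: each of the three values was rounded independently).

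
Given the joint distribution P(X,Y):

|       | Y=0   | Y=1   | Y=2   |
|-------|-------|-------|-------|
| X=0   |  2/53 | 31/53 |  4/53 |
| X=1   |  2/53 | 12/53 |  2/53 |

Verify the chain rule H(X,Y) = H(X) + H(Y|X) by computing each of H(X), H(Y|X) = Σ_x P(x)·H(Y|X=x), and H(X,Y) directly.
H(X) = 0.8836 bits, H(Y|X) = 0.8708 bits, H(X,Y) = 1.7543 bits

Marginal of X (row sums):
  P(X=0) = 2/53 + 31/53 + 4/53 = 37/53
  P(X=1) = 2/53 + 12/53 + 2/53 = 16/53
H(X) = -[(37/53)·log₂(37/53) + (16/53)·log₂(16/53)]
  = 0.36195 + 0.52164 = 0.8836 bits

H(Y|X) = Σ_x P(x)·H(Y|X=x):
  X=0: P(X=0) = 37/53, P(Y|X=0) = (2/37, 31/37, 4/37) → H(Y|X=0) = 0.78837
  X=1: P(X=1) = 16/53, P(Y|X=1) = (1/8, 3/4, 1/8) → H(Y|X=1) = 1.06128
H(Y|X) = (37/53)·0.78837 + (16/53)·1.06128 = 0.8708 bits

H(X,Y) = -Σ_{x,y} P(x,y) log₂ P(x,y). Per-cell terms -P(x,y)·log₂P(x,y):
  X=0: 0.17841, 0.45256, 0.28135
  X=1: 0.17841, 0.48520, 0.17841
Sum of the 6 terms: H(X,Y) = 1.7543 bits

Chain rule check:
  H(X) + H(Y|X) = 0.8836 + 0.8708 = 1.7544 bits
  H(X,Y) = 1.7543 bits
✓ Chain rule verified (Δ = 0.0001 is 4-dp rounding noise: each of the three values was rounded independently).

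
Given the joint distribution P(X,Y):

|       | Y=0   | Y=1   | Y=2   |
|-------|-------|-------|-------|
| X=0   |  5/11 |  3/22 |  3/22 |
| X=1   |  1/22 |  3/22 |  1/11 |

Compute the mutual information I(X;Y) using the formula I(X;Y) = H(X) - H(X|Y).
0.1322 bits

I(X;Y) = H(X) - H(X|Y)

Marginal of X (row sums):
  P(X=0) = 5/11 + 3/22 + 3/22 = 8/11
  P(X=1) = 1/22 + 3/22 + 1/11 = 3/11
H(X) = -[(8/11)·log₂(8/11) + (3/11)·log₂(3/11)]
  = 0.33413 + 0.51122 = 0.84535 bits

Marginal of Y (column sums):
  P(Y=0) = 5/11 + 1/22 = 1/2
  P(Y=1) = 3/22 + 3/22 = 3/11
  P(Y=2) = 3/22 + 1/11 = 5/22
H(X|Y) = Σ_y P(y)·H(X|Y=y):
  Y=0: P(Y=0) = 1/2, P(X|Y=0) = (10/11, 1/11) → H(X|Y=0) = 0.43950
  Y=1: P(Y=1) = 3/11, P(X|Y=1) = (1/2, 1/2) → H(X|Y=1) = 1.00000
  Y=2: P(Y=2) = 5/22, P(X|Y=2) = (3/5, 2/5) → H(X|Y=2) = 0.97095
H(X|Y) = (1/2)·0.43950 + (3/11)·1.00000 + (5/22)·0.97095 = 0.71315 bits

I(X;Y) = H(X) - H(X|Y) = 0.84535 - 0.71315 = 0.1322 bits

Cross-check via I(X;Y) = H(X) + H(Y) - H(X,Y): computing H(Y) from the column sums and H(X,Y) from the 6 cells in the same way gives H(Y) = 1.49702 bits and H(X,Y) = 2.21016 bits, so
I(X;Y) = 0.84535 + 1.49702 - 2.21016 = 0.1322 bits ✓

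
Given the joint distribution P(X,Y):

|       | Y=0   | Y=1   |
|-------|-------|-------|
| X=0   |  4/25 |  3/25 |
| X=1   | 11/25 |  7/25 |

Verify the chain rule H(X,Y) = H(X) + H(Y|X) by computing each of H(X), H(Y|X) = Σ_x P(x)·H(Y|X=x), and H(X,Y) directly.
H(X) = 0.8555 bits, H(Y|X) = 0.9700 bits, H(X,Y) = 1.8255 bits

Marginal of X (row sums):
  P(X=0) = 4/25 + 3/25 = 7/25
  P(X=1) = 11/25 + 7/25 = 18/25
H(X) = -[(7/25)·log₂(7/25) + (18/25)·log₂(18/25)]
  = 0.5142204 + 0.3412305 = 0.8555 bits

H(Y|X) = Σ_x P(x)·H(Y|X=x):
  X=0: P(X=0) = 7/25, P(Y|X=0) = (4/7, 3/7) → H(Y|X=0) = 0.9852281
  X=1: P(X=1) = 18/25, P(Y|X=1) = (11/18, 7/18) → H(Y|X=1) = 0.9640788
H(Y|X) = (7/25)·0.9852281 + (18/25)·0.9640788 = 0.9700 bits

H(X,Y) = -Σ_{x,y} P(x,y) log₂ P(x,y). Per-cell terms -P(x,y)·log₂P(x,y):
  X=0: 0.4230170, 0.3670672
  X=1: 0.5211468, 0.5142204
Sum of the 4 terms: H(X,Y) = 1.8255 bits

Chain rule check:
  H(X) + H(Y|X) = 0.8555 + 0.9700 = 1.8255 bits
  H(X,Y) = 1.8255 bits
✓ Chain rule verified.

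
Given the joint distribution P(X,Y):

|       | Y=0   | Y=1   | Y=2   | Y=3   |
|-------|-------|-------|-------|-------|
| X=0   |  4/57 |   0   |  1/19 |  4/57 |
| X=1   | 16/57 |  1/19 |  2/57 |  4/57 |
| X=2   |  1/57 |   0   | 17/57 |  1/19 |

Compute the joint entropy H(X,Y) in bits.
2.7846 bits

H(X,Y) = -Σ_{x,y} P(x,y) log₂ P(x,y). Per-cell terms -P(x,y)·log₂P(x,y):
  X=0: 0.26897, 0.00000, 0.22358, 0.26897
  X=1: 0.51450, 0.22358, 0.16958, 0.26897
  X=2: 0.10233, 0.00000, 0.52057, 0.22358
  (cells with P = 0 contribute 0)
Sum of the 12 terms: H(X,Y) = 2.7846 bits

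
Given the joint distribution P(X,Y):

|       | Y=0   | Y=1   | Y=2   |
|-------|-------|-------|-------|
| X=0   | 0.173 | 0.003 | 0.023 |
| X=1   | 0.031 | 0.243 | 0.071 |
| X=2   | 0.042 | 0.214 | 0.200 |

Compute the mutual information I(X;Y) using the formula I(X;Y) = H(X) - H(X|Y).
0.3992 bits

I(X;Y) = H(X) - H(X|Y)

Marginal of X (row sums):
  P(X=0) = 0.173 + 0.003 + 0.023 = 0.199
  P(X=1) = 0.031 + 0.243 + 0.071 = 0.345
  P(X=2) = 0.042 + 0.214 + 0.200 = 0.456
H(X) = -[0.199·log₂(0.199) + 0.345·log₂(0.345) + 0.456·log₂(0.456)]
  = 0.4635 + 0.5297 + 0.5166 = 1.5098 bits

Marginal of Y (column sums):
  P(Y=0) = 0.173 + 0.031 + 0.042 = 0.246
  P(Y=1) = 0.003 + 0.243 + 0.214 = 0.460
  P(Y=2) = 0.023 + 0.071 + 0.200 = 0.294
H(X|Y) = Σ_y P(y)·H(X|Y=y):
  Y=0: P(Y=0) = 0.246, P(X|Y=0) = (173/246, 31/246, 7/41) → H(X|Y=0) = 1.1691
  Y=1: P(Y=1) = 0.460, P(X|Y=1) = (3/460, 243/460, 107/230) → H(X|Y=1) = 1.0473
  Y=2: P(Y=2) = 0.294, P(X|Y=2) = (23/294, 71/294, 100/147) → H(X|Y=2) = 1.1607
H(X|Y) = 0.246·1.1691 + 0.460·1.0473 + 0.294·1.1607 = 1.1106 bits

I(X;Y) = H(X) - H(X|Y) = 1.5098 - 1.1106 = 0.3992 bits

Cross-check via I(X;Y) = H(X) + H(Y) - H(X,Y): computing H(Y) from the column sums and H(X,Y) from the 9 cells in the same way gives H(Y) = 1.5323 bits and H(X,Y) = 2.6429 bits, so
I(X;Y) = 1.5098 + 1.5323 - 2.6429 = 0.3992 bits ✓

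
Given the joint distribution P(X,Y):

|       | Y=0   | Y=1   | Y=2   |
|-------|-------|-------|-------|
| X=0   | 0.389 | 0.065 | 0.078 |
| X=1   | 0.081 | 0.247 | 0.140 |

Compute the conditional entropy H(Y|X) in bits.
1.2653 bits

H(Y|X) = H(X,Y) - H(X)

H(X,Y) = -Σ_{x,y} P(x,y) log₂ P(x,y). Per-cell terms -P(x,y)·log₂P(x,y):
  X=0: 0.529879, 0.256322, 0.287070
  X=1: 0.293701, 0.498302, 0.397110
Sum of the 6 terms: H(X,Y) = 2.26238 bits

Marginal of X (row sums):
  P(X=0) = 0.389 + 0.065 + 0.078 = 0.532
  P(X=1) = 0.081 + 0.247 + 0.140 = 0.468
H(X) = -[0.532·log₂(0.532) + 0.468·log₂(0.468)]
  = 0.484387 + 0.512656 = 0.99704 bits

H(Y|X) = H(X,Y) - H(X) = 2.26238 - 0.99704 = 1.2653 bits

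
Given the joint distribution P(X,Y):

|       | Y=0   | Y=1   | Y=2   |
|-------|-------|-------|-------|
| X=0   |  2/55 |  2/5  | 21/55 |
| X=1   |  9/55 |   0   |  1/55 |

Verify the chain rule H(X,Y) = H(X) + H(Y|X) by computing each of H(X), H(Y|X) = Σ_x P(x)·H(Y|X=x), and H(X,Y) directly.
H(X) = 0.6840 bits, H(Y|X) = 1.0814 bits, H(X,Y) = 1.7654 bits

Marginal of X (row sums):
  P(X=0) = 2/55 + 2/5 + 21/55 = 9/11
  P(X=1) = 9/55 + 0 + 1/55 = 2/11
H(X) = -[(9/11)·log₂(9/11) + (2/11)·log₂(2/11)]
  = 0.236869 + 0.447169 = 0.6840 bits

H(Y|X) = Σ_x P(x)·H(Y|X=x):
  X=0: P(X=0) = 9/11, P(Y|X=0) = (2/45, 22/45, 7/15) → H(Y|X=0) = 1.217494
  X=1: P(X=1) = 2/11, P(Y|X=1) = (9/10, 0, 1/10) → H(Y|X=1) = 0.468996
H(Y|X) = (9/11)·1.217494 + (2/11)·0.468996 = 1.0814 bits

H(X,Y) = -Σ_{x,y} P(x,y) log₂ P(x,y). Per-cell terms -P(x,y)·log₂P(x,y):
  X=0: 0.173868, 0.528771, 0.530362
  X=1: 0.427326, 0.000000, 0.105116
  (cells with P = 0 contribute 0)
Sum of the 6 terms: H(X,Y) = 1.7654 bits

Chain rule check:
  H(X) + H(Y|X) = 0.6840 + 1.0814 = 1.7654 bits
  H(X,Y) = 1.7654 bits
✓ Chain rule verified.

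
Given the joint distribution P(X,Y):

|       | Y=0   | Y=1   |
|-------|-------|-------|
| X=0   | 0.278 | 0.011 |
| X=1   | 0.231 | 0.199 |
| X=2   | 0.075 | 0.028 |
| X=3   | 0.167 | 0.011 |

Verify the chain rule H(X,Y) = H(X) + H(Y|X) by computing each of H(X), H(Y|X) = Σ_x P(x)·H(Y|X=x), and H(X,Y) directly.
H(X) = 1.8221 bits, H(Y|X) = 0.6422 bits, H(X,Y) = 2.4643 bits

Marginal of X (row sums):
  P(X=0) = 0.278 + 0.011 = 0.289
  P(X=1) = 0.231 + 0.199 = 0.430
  P(X=2) = 0.075 + 0.028 = 0.103
  P(X=3) = 0.167 + 0.011 = 0.178
H(X) = -[0.289·log₂(0.289) + 0.430·log₂(0.430) + 0.103·log₂(0.103) + 0.178·log₂(0.178)]
  = 0.51756 + 0.52356 + 0.33777 + 0.44323 = 1.8221 bits

H(Y|X) = Σ_x P(x)·H(Y|X=x):
  X=0: P(X=0) = 0.289, P(Y|X=0) = (278/289, 11/289) → H(Y|X=0) = 0.23334
  X=1: P(X=1) = 0.430, P(Y|X=1) = (231/430, 199/430) → H(Y|X=1) = 0.99600
  X=2: P(X=2) = 0.103, P(Y|X=2) = (75/103, 28/103) → H(Y|X=2) = 0.84410
  X=3: P(X=3) = 0.178, P(Y|X=3) = (167/178, 11/178) → H(Y|X=3) = 0.33454
H(Y|X) = 0.289·0.23334 + 0.430·0.99600 + 0.103·0.84410 + 0.178·0.33454 = 0.6422 bits

H(X,Y) = -Σ_{x,y} P(x,y) log₂ P(x,y). Per-cell terms -P(x,y)·log₂P(x,y):
  X=0: 0.51342, 0.07157
  X=1: 0.48834, 0.46350
  X=2: 0.28027, 0.14444
  X=3: 0.43121, 0.07157
Sum of the 8 terms: H(X,Y) = 2.4643 bits

Chain rule check:
  H(X) + H(Y|X) = 1.8221 + 0.6422 = 2.4643 bits
  H(X,Y) = 2.4643 bits
✓ Chain rule verified.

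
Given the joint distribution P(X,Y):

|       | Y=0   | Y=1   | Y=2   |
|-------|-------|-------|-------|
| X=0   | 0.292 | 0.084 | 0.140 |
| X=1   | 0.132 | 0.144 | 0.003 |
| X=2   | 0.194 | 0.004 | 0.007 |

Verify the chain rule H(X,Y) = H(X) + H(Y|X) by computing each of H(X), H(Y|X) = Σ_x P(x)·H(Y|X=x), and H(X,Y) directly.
H(X) = 1.4751 bits, H(Y|X) = 1.0951 bits, H(X,Y) = 2.5702 bits

Marginal of X (row sums):
  P(X=0) = 0.292 + 0.084 + 0.140 = 0.516
  P(X=1) = 0.132 + 0.144 + 0.003 = 0.279
  P(X=2) = 0.194 + 0.004 + 0.007 = 0.205
H(X) = -[0.516·log₂(0.516) + 0.279·log₂(0.279) + 0.205·log₂(0.205)]
  = 0.4926 + 0.5138 + 0.4687 = 1.4751 bits

H(Y|X) = Σ_x P(x)·H(Y|X=x):
  X=0: P(X=0) = 0.516, P(Y|X=0) = (73/129, 7/43, 35/129) → H(Y|X=0) = 1.4018
  X=1: P(X=1) = 0.279, P(Y|X=1) = (44/93, 16/31, 1/93) → H(Y|X=1) = 1.0736
  X=2: P(X=2) = 0.205, P(Y|X=2) = (194/205, 4/205, 7/205) → H(Y|X=2) = 0.3525
H(Y|X) = 0.516·1.4018 + 0.279·1.0736 + 0.205·0.3525 = 1.0951 bits

H(X,Y) = -Σ_{x,y} P(x,y) log₂ P(x,y). Per-cell terms -P(x,y)·log₂P(x,y):
  X=0: 0.5186, 0.3002, 0.3971
  X=1: 0.3856, 0.4026, 0.0251
  X=2: 0.4590, 0.0319, 0.0501
Sum of the 9 terms: H(X,Y) = 2.5702 bits

Chain rule check:
  H(X) + H(Y|X) = 1.4751 + 1.0951 = 2.5702 bits
  H(X,Y) = 2.5702 bits
✓ Chain rule verified.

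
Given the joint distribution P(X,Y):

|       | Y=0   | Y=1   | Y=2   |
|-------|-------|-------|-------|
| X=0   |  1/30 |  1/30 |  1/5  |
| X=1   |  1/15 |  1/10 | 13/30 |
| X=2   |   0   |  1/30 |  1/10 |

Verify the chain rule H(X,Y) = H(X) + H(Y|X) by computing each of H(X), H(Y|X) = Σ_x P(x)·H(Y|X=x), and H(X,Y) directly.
H(X) = 1.3383 bits, H(Y|X) = 1.0644 bits, H(X,Y) = 2.4027 bits

Marginal of X (row sums):
  P(X=0) = 1/30 + 1/30 + 1/5 = 4/15
  P(X=1) = 1/15 + 1/10 + 13/30 = 3/5
  P(X=2) = 0 + 1/30 + 1/10 = 2/15
H(X) = -[(4/15)·log₂(4/15) + (3/5)·log₂(3/5) + (2/15)·log₂(2/15)]
  = 0.50850 + 0.44218 + 0.38759 = 1.3383 bits

H(Y|X) = Σ_x P(x)·H(Y|X=x):
  X=0: P(X=0) = 4/15, P(Y|X=0) = (1/8, 1/8, 3/4) → H(Y|X=0) = 1.06128
  X=1: P(X=1) = 3/5, P(Y|X=1) = (1/9, 1/6, 13/18) → H(Y|X=1) = 1.12211
  X=2: P(X=2) = 2/15, P(Y|X=2) = (0, 1/4, 3/4) → H(Y|X=2) = 0.81128
H(Y|X) = (4/15)·1.06128 + (3/5)·1.12211 + (2/15)·0.81128 = 1.0644 bits

H(X,Y) = -Σ_{x,y} P(x,y) log₂ P(x,y). Per-cell terms -P(x,y)·log₂P(x,y):
  X=0: 0.16356, 0.16356, 0.46439
  X=1: 0.26046, 0.33219, 0.52280
  X=2: 0.00000, 0.16356, 0.33219
  (cells with P = 0 contribute 0)
Sum of the 9 terms: H(X,Y) = 2.4027 bits

Chain rule check:
  H(X) + H(Y|X) = 1.3383 + 1.0644 = 2.4027 bits
  H(X,Y) = 2.4027 bits
✓ Chain rule verified.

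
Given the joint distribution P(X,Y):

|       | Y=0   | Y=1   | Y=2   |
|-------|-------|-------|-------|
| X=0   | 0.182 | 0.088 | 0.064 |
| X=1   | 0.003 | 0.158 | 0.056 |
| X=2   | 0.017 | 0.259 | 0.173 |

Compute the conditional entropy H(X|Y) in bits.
1.2481 bits

H(X|Y) = H(X,Y) - H(Y)

H(X,Y) = -Σ_{x,y} P(x,y) log₂ P(x,y). Per-cell terms -P(x,y)·log₂P(x,y):
  X=0: 0.44735, 0.30856, 0.25381
  X=1: 0.02514, 0.42060, 0.23287
  X=2: 0.09993, 0.50478, 0.43789
Sum of the 9 terms: H(X,Y) = 2.7309 bits

Marginal of Y (column sums):
  P(Y=0) = 0.182 + 0.003 + 0.017 = 0.202
  P(Y=1) = 0.088 + 0.158 + 0.259 = 0.505
  P(Y=2) = 0.064 + 0.056 + 0.173 = 0.293
H(Y) = -[0.202·log₂(0.202) + 0.505·log₂(0.505) + 0.293·log₂(0.293)]
  = 0.46613 + 0.49775 + 0.51891 = 1.4828 bits

H(X|Y) = H(X,Y) - H(Y) = 2.7309 - 1.4828 = 1.2481 bits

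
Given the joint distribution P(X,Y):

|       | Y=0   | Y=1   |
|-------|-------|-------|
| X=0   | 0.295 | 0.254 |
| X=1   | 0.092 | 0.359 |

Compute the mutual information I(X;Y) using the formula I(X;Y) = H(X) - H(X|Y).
0.0869 bits

I(X;Y) = H(X) - H(X|Y)

Marginal of X (row sums):
  P(X=0) = 0.295 + 0.254 = 0.549
  P(X=1) = 0.092 + 0.359 = 0.451
H(X) = -[0.549·log₂(0.549) + 0.451·log₂(0.451)]
  = 0.47495 + 0.51811 = 0.9931 bits

Marginal of Y (column sums):
  P(Y=0) = 0.295 + 0.092 = 0.387
  P(Y=1) = 0.254 + 0.359 = 0.613
H(X|Y) = Σ_y P(y)·H(X|Y=y):
  Y=0: P(Y=0) = 0.387, P(X|Y=0) = (295/387, 92/387) → H(X|Y=0) = 0.79124
  Y=1: P(Y=1) = 0.613, P(X|Y=1) = (254/613, 359/613) → H(X|Y=1) = 0.97873
H(X|Y) = 0.387·0.79124 + 0.613·0.97873 = 0.9062 bits

I(X;Y) = H(X) - H(X|Y) = 0.9931 - 0.9062 = 0.0869 bits

Cross-check via I(X;Y) = H(X) + H(Y) - H(X,Y): computing H(Y) from the column sums and H(X,Y) from the 4 cells in the same way gives H(Y) = 0.9628 bits and H(X,Y) = 1.8690 bits, so
I(X;Y) = 0.9931 + 0.9628 - 1.8690 = 0.0869 bits ✓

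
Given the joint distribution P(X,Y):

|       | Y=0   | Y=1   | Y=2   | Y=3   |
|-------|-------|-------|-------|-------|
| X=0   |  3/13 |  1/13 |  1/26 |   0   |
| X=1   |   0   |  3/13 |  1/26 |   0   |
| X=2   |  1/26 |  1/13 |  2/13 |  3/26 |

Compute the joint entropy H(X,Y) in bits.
2.8630 bits

H(X,Y) = -Σ_{x,y} P(x,y) log₂ P(x,y). Per-cell terms -P(x,y)·log₂P(x,y):
  X=0: 0.4882, 0.2846, 0.1808, 0.0000
  X=1: 0.0000, 0.4882, 0.1808, 0.0000
  X=2: 0.1808, 0.2846, 0.4155, 0.3595
  (cells with P = 0 contribute 0)
Sum of the 12 terms: H(X,Y) = 2.8630 bits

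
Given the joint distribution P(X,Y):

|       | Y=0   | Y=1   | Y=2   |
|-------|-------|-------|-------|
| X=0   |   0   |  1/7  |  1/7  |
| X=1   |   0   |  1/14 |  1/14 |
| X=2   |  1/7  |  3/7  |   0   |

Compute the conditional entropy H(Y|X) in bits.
0.8922 bits

H(Y|X) = H(X,Y) - H(X)

H(X,Y) = -Σ_{x,y} P(x,y) log₂ P(x,y). Per-cell terms -P(x,y)·log₂P(x,y):
  X=0: 0.000000, 0.401051, 0.401051
  X=1: 0.000000, 0.271954, 0.271954
  X=2: 0.401051, 0.523882, 0.000000
  (cells with P = 0 contribute 0)
Sum of the 9 terms: H(X,Y) = 2.27094 bits

Marginal of X (row sums):
  P(X=0) = 0 + 1/7 + 1/7 = 2/7
  P(X=1) = 0 + 1/14 + 1/14 = 1/7
  P(X=2) = 1/7 + 3/7 + 0 = 4/7
H(X) = -[(2/7)·log₂(2/7) + (1/7)·log₂(1/7) + (4/7)·log₂(4/7)]
  = 0.516387 + 0.401051 + 0.461346 = 1.37878 bits

H(Y|X) = H(X,Y) - H(X) = 2.27094 - 1.37878 = 0.8922 bits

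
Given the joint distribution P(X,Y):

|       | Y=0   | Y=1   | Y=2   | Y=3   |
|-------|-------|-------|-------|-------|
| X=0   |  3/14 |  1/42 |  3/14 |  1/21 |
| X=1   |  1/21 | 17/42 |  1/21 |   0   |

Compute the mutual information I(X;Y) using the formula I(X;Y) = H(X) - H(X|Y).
0.5090 bits

I(X;Y) = H(X) - H(X|Y)

Marginal of X (row sums):
  P(X=0) = 3/14 + 1/42 + 3/14 + 1/21 = 1/2
  P(X=1) = 1/21 + 17/42 + 1/21 + 0 = 1/2
H(X) = -[(1/2)·log₂(1/2) + (1/2)·log₂(1/2)]
  = 0.50000 + 0.50000 = 1.0000 bits

Marginal of Y (column sums):
  P(Y=0) = 3/14 + 1/21 = 11/42
  P(Y=1) = 1/42 + 17/42 = 3/7
  P(Y=2) = 3/14 + 1/21 = 11/42
  P(Y=3) = 1/21 + 0 = 1/21
H(X|Y) = Σ_y P(y)·H(X|Y=y):
  Y=0: P(Y=0) = 11/42, P(X|Y=0) = (9/11, 2/11) → H(X|Y=0) = 0.68404
  Y=1: P(Y=1) = 3/7, P(X|Y=1) = (1/18, 17/18) → H(X|Y=1) = 0.30954
  Y=2: P(Y=2) = 11/42, P(X|Y=2) = (9/11, 2/11) → H(X|Y=2) = 0.68404
  Y=3: P(Y=3) = 1/21, P(X|Y=3) = (1, 0) → H(X|Y=3) = 0.00000
H(X|Y) = (11/42)·0.68404 + (3/7)·0.30954 + (11/42)·0.68404 + (1/21)·0.00000 = 0.4910 bits

I(X;Y) = H(X) - H(X|Y) = 1.0000 - 0.4910 = 0.5090 bits

Cross-check via I(X;Y) = H(X) + H(Y) - H(X,Y): computing H(Y) from the column sums and H(X,Y) from the 8 cells in the same way gives H(Y) = 1.7455 bits and H(X,Y) = 2.2365 bits, so
I(X;Y) = 1.0000 + 1.7455 - 2.2365 = 0.5090 bits ✓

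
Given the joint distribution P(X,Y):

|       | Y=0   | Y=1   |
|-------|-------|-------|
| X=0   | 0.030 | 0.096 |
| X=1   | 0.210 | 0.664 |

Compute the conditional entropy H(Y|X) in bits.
0.7950 bits

H(Y|X) = H(X,Y) - H(X)

H(X,Y) = -Σ_{x,y} P(x,y) log₂ P(x,y). Per-cell terms -P(x,y)·log₂P(x,y):
  X=0: 0.15177, 0.32456
  X=1: 0.47282, 0.39225
Sum of the 4 terms: H(X,Y) = 1.3414 bits

Marginal of X (row sums):
  P(X=0) = 0.030 + 0.096 = 0.126
  P(X=1) = 0.210 + 0.664 = 0.874
H(X) = -[0.126·log₂(0.126) + 0.874·log₂(0.874)]
  = 0.37655 + 0.16981 = 0.5464 bits

H(Y|X) = H(X,Y) - H(X) = 1.3414 - 0.5464 = 0.7950 bits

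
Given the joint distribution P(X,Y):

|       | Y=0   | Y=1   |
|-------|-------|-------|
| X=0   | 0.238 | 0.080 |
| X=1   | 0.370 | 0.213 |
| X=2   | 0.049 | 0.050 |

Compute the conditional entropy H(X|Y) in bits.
1.2920 bits

H(X|Y) = H(X,Y) - H(Y)

H(X,Y) = -Σ_{x,y} P(x,y) log₂ P(x,y). Per-cell terms -P(x,y)·log₂P(x,y):
  X=0: 0.49289, 0.29151
  X=1: 0.53073, 0.47522
  X=2: 0.21320, 0.21610
Sum of the 6 terms: H(X,Y) = 2.21965 bits

Marginal of Y (column sums):
  P(Y=0) = 0.238 + 0.370 + 0.049 = 0.657
  P(Y=1) = 0.080 + 0.213 + 0.050 = 0.343
H(Y) = -[0.657·log₂(0.657) + 0.343·log₂(0.343)]
  = 0.39816 + 0.52950 = 0.92766 bits

H(X|Y) = H(X,Y) - H(Y) = 2.21965 - 0.92766 = 1.2920 bits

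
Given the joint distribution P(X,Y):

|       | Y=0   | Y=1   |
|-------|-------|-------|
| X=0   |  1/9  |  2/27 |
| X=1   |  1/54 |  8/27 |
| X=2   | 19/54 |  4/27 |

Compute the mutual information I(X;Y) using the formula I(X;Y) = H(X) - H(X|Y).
0.2792 bits

I(X;Y) = H(X) - H(X|Y)

Marginal of X (row sums):
  P(X=0) = 1/9 + 2/27 = 5/27
  P(X=1) = 1/54 + 8/27 = 17/54
  P(X=2) = 19/54 + 4/27 = 1/2
H(X) = -[(5/27)·log₂(5/27) + (17/54)·log₂(17/54) + (1/2)·log₂(1/2)]
  = 0.45055 + 0.52493 + 0.50000 = 1.47548 bits

Marginal of Y (column sums):
  P(Y=0) = 1/9 + 1/54 + 19/54 = 13/27
  P(Y=1) = 2/27 + 8/27 + 4/27 = 14/27
H(X|Y) = Σ_y P(y)·H(X|Y=y):
  Y=0: P(Y=0) = 13/27, P(X|Y=0) = (3/13, 1/26, 19/26) → H(X|Y=0) = 0.99966
  Y=1: P(Y=1) = 14/27, P(X|Y=1) = (1/7, 4/7, 2/7) → H(X|Y=1) = 1.37878
H(X|Y) = (13/27)·0.99966 + (14/27)·1.37878 = 1.19624 bits

I(X;Y) = H(X) - H(X|Y) = 1.47548 - 1.19624 = 0.2792 bits

Cross-check via I(X;Y) = H(X) + H(Y) - H(X,Y): computing H(Y) from the column sums and H(X,Y) from the 6 cells in the same way gives H(Y) = 0.99901 bits and H(X,Y) = 2.19525 bits, so
I(X;Y) = 1.47548 + 0.99901 - 2.19525 = 0.2792 bits ✓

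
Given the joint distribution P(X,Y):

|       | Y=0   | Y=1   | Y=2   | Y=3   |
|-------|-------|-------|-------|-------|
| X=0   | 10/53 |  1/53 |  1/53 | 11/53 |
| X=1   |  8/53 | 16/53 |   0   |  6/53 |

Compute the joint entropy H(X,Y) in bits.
2.4301 bits

H(X,Y) = -Σ_{x,y} P(x,y) log₂ P(x,y). Per-cell terms -P(x,y)·log₂P(x,y):
  X=0: 0.45396, 0.10807, 0.10807, 0.47082
  X=1: 0.41176, 0.52164, 0.00000, 0.35581
  (cells with P = 0 contribute 0)
Sum of the 8 terms: H(X,Y) = 2.4301 bits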